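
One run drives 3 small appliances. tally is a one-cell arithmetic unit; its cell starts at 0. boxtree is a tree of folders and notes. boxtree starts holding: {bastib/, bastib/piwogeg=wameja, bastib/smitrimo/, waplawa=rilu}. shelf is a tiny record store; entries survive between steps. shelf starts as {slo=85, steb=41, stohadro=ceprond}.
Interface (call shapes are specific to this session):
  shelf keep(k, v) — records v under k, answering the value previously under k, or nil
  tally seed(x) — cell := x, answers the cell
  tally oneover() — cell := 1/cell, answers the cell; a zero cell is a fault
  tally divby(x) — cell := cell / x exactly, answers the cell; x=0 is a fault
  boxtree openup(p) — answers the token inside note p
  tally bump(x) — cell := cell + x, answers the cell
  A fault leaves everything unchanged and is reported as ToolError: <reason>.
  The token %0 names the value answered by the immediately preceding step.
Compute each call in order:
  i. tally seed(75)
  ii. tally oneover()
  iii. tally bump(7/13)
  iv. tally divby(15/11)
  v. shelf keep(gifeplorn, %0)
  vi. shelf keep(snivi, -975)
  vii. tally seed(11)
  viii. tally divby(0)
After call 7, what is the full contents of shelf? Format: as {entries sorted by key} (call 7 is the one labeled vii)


-> tally seed(x→75)
<- 75
-> tally oneover()
<- 1/75
-> tally bump(x→7/13)
<- 538/975
-> tally divby(x→15/11)
<- 5918/14625
-> shelf keep(k→gifeplorn, v→%0)
<- nil
-> shelf keep(k→snivi, v→-975)
<- nil
-> tally seed(x→11)
<- 11
-> tally divby(x→0)
<- ToolError: division by zero

Answer: {gifeplorn=5918/14625, slo=85, snivi=-975, steb=41, stohadro=ceprond}


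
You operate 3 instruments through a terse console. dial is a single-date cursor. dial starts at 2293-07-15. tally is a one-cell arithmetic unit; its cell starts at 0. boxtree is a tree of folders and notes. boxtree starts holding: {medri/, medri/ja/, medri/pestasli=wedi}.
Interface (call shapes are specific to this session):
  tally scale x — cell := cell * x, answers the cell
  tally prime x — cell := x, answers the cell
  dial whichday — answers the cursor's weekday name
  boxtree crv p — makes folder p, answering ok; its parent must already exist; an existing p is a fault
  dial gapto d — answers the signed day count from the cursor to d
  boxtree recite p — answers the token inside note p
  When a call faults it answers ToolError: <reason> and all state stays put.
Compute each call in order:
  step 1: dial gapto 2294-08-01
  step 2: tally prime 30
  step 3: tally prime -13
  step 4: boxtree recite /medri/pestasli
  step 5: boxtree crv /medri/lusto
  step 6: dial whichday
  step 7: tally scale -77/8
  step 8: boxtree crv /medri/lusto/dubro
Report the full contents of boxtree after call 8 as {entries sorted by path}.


Answer: {medri/, medri/ja/, medri/lusto/, medri/lusto/dubro/, medri/pestasli=wedi}

Derivation:
! dial gapto(d: 2294-08-01) ~> 382
! tally prime(x: 30) ~> 30
! tally prime(x: -13) ~> -13
! boxtree recite(p: /medri/pestasli) ~> wedi
! boxtree crv(p: /medri/lusto) ~> ok
! dial whichday() ~> Saturday
! tally scale(x: -77/8) ~> 1001/8
! boxtree crv(p: /medri/lusto/dubro) ~> ok


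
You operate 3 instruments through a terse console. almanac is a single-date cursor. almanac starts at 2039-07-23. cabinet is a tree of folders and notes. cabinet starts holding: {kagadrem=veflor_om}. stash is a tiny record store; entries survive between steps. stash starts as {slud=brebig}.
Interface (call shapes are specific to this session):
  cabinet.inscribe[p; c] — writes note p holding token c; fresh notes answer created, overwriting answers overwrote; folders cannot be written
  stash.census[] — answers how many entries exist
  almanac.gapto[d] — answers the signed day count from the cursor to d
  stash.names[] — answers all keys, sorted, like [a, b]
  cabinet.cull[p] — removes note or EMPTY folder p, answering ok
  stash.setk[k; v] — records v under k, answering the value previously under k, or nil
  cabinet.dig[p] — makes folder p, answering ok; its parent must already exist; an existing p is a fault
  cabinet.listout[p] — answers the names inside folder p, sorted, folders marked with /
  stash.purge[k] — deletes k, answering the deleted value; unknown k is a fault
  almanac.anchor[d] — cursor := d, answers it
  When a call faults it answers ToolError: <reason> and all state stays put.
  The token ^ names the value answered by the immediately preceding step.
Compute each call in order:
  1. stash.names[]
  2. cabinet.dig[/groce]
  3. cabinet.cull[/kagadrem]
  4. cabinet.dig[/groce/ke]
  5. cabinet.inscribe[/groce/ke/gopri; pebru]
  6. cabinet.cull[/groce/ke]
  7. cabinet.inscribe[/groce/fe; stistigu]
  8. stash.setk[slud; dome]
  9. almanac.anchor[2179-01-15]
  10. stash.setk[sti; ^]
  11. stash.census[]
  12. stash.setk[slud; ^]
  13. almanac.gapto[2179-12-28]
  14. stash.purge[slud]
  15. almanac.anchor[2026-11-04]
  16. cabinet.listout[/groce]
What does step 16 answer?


Answer: [fe, ke/]

Derivation:
·→ names()
·← [slud]
·→ dig(p='/groce')
·← ok
·→ cull(p='/kagadrem')
·← ok
·→ dig(p='/groce/ke')
·← ok
·→ inscribe(p='/groce/ke/gopri', c='pebru')
·← created
·→ cull(p='/groce/ke')
·← ToolError: not empty
·→ inscribe(p='/groce/fe', c='stistigu')
·← created
·→ setk(k='slud', v='dome')
·← brebig
·→ anchor(d='2179-01-15')
·← 2179-01-15
·→ setk(k='sti', v='^')
·← nil
·→ census()
·← 2
·→ setk(k='slud', v='^')
·← dome
·→ gapto(d='2179-12-28')
·← 347
·→ purge(k='slud')
·← 2
·→ anchor(d='2026-11-04')
·← 2026-11-04
·→ listout(p='/groce')
·← [fe, ke/]


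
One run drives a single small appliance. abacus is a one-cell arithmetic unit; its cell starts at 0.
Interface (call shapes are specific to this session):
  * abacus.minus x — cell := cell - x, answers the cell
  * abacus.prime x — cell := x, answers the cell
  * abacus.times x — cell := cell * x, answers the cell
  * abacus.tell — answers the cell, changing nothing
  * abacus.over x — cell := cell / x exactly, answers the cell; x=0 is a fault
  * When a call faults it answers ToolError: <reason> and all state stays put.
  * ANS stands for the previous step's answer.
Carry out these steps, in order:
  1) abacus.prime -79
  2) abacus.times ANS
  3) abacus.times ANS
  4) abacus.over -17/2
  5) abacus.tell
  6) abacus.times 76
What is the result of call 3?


I run abacus.prime using x: -79, yielding -79.
Next I call abacus.times using x: ANS, — result: 6241.
Now I run abacus.times using x: ANS, giving 38950081.
I invoke abacus.over using x: -17/2, and observe -77900162/17.
I call abacus.tell, — result: -77900162/17.
Now I run abacus.times using x: 76, and get -5920412312/17.

Answer: 38950081


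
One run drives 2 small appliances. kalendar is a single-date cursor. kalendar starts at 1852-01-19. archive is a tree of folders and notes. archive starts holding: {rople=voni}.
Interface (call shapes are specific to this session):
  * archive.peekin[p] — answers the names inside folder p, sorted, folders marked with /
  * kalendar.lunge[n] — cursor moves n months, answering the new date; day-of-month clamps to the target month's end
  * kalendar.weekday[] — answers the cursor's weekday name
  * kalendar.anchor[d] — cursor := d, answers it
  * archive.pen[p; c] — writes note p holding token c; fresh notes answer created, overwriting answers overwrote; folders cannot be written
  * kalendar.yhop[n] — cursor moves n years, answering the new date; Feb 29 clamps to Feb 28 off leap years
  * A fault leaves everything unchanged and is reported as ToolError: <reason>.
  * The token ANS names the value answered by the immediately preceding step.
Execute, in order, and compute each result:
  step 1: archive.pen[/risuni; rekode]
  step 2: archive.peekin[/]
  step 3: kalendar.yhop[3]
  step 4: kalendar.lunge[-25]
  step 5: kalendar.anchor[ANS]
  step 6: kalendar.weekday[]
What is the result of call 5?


Answer: 1852-12-19

Derivation:
;; 1. archive.pen(p=/risuni, c=rekode) == created
;; 2. archive.peekin(p=/) == [risuni, rople]
;; 3. kalendar.yhop(n=3) == 1855-01-19
;; 4. kalendar.lunge(n=-25) == 1852-12-19
;; 5. kalendar.anchor(d=ANS) == 1852-12-19
;; 6. kalendar.weekday() == Sunday


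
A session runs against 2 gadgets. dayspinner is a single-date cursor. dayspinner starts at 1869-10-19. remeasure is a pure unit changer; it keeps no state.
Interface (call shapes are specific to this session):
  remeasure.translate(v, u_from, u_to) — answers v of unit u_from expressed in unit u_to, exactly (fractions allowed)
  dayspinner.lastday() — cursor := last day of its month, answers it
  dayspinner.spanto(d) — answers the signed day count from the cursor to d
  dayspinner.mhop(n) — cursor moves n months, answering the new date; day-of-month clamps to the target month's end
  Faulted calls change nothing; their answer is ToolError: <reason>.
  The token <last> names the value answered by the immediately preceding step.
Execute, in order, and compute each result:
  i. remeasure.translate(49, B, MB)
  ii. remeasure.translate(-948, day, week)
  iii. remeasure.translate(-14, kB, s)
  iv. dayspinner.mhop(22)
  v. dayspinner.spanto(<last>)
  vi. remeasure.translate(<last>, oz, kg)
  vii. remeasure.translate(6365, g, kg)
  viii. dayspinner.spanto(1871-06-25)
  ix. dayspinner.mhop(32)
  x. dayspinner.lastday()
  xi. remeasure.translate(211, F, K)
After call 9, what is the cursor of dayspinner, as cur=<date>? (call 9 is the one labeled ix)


Answer: cur=1874-04-19

Derivation:
Then remeasure.translate on v='49', u_from='B', u_to='MB', → 49/1000000.
Using remeasure.translate on v='-948', u_from='day', u_to='week', and see -948/7.
I call remeasure.translate on v='-14', u_from='kB', u_to='s', yielding ToolError: incompatible units.
Using dayspinner.mhop on n='22', and observe 1871-08-19.
I try dayspinner.spanto on d='<last>': 0.
Using remeasure.translate on v='<last>', u_from='oz', u_to='kg', and get 0.
I call remeasure.translate on v='6365', u_from='g', u_to='kg', giving 1273/200.
I try dayspinner.spanto on d='1871-06-25', and see -55.
Then dayspinner.mhop on n='32', → 1874-04-19.
I try dayspinner.lastday(), and see 1874-04-30.
Now I run remeasure.translate on v='211', u_from='F', u_to='K', yielding 67067/180.


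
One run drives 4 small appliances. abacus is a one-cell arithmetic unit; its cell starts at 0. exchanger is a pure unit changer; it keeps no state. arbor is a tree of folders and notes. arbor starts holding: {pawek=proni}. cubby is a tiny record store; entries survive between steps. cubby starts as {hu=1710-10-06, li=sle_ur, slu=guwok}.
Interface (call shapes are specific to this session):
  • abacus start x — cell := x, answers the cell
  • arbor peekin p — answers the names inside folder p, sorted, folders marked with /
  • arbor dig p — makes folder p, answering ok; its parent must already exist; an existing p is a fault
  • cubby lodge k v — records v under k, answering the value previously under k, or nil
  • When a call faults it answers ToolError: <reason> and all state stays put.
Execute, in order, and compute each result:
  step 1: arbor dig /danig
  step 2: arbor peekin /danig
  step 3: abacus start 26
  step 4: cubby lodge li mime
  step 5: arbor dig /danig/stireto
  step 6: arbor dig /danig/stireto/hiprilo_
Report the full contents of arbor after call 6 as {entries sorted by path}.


Then arbor dig passing p: /danig, — result: ok.
I use arbor peekin passing p: /danig, → [].
Then abacus start passing x: 26: 26.
Invoking cubby lodge passing k: li, v: mime, and see sle_ur.
Invoking arbor dig passing p: /danig/stireto, and see ok.
I call arbor dig passing p: /danig/stireto/hiprilo_, yielding ok.

Answer: {danig/, danig/stireto/, danig/stireto/hiprilo_/, pawek=proni}


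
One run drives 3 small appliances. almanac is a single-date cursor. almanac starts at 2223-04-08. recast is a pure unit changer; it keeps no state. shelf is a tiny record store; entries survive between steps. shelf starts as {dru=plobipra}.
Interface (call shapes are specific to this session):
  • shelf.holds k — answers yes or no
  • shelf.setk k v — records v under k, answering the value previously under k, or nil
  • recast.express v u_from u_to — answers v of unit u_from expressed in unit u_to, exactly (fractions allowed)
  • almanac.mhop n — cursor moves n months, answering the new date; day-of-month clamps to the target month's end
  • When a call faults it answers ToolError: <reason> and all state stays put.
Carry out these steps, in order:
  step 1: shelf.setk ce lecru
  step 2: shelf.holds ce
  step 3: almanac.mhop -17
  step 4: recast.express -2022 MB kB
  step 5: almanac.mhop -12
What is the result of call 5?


Answer: 2220-11-08

Derivation:
% shelf.setk k→ce v→lecru
[out] nil
% shelf.holds k→ce
[out] yes
% almanac.mhop n→-17
[out] 2221-11-08
% recast.express v→-2022 u_from→MB u_to→kB
[out] -2022000
% almanac.mhop n→-12
[out] 2220-11-08


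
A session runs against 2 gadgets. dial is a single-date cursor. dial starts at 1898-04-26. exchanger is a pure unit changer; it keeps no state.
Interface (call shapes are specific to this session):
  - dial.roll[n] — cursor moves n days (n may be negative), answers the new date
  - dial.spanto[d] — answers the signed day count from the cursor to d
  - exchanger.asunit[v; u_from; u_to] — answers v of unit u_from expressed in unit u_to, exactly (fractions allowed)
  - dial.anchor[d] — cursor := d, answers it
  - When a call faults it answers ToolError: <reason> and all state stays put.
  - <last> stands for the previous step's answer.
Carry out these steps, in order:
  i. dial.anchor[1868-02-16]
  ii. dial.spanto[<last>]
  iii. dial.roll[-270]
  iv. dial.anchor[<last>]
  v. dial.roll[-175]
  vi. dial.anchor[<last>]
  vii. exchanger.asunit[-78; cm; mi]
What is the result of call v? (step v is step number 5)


==> dial.anchor(d→1868-02-16)
<== 1868-02-16
==> dial.spanto(d→<last>)
<== 0
==> dial.roll(n→-270)
<== 1867-05-22
==> dial.anchor(d→<last>)
<== 1867-05-22
==> dial.roll(n→-175)
<== 1866-11-28
==> dial.anchor(d→<last>)
<== 1866-11-28
==> exchanger.asunit(v→-78, u_from→cm, u_to→mi)
<== -65/134112

Answer: 1866-11-28


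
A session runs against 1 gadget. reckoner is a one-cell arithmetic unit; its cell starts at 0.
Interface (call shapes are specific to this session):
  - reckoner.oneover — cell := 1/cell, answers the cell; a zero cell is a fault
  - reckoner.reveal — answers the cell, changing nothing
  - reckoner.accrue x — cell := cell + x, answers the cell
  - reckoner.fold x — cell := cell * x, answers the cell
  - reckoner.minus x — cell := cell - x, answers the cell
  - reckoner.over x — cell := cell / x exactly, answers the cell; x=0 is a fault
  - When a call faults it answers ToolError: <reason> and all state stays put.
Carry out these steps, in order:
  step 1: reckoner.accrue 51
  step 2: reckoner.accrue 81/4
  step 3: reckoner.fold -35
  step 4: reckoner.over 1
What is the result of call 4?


Answer: -9975/4

Derivation:
$ reckoner.accrue x→51
= 51
$ reckoner.accrue x→81/4
= 285/4
$ reckoner.fold x→-35
= -9975/4
$ reckoner.over x→1
= -9975/4


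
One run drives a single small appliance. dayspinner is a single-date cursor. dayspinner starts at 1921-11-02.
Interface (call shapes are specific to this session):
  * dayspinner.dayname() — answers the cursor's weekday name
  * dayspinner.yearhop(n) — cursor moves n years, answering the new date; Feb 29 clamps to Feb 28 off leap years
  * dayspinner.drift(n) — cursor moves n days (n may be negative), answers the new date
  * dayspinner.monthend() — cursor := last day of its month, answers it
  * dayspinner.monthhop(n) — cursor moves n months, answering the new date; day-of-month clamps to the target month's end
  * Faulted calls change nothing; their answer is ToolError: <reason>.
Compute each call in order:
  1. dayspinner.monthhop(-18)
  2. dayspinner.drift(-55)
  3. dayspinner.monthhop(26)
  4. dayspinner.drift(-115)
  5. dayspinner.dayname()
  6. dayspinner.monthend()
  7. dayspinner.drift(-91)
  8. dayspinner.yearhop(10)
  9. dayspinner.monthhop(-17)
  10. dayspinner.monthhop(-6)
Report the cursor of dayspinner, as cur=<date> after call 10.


Answer: cur=1929-12-01

Derivation:
$ dayspinner.monthhop n=-18
= 1920-05-02
$ dayspinner.drift n=-55
= 1920-03-08
$ dayspinner.monthhop n=26
= 1922-05-08
$ dayspinner.drift n=-115
= 1922-01-13
$ dayspinner.dayname
= Friday
$ dayspinner.monthend
= 1922-01-31
$ dayspinner.drift n=-91
= 1921-11-01
$ dayspinner.yearhop n=10
= 1931-11-01
$ dayspinner.monthhop n=-17
= 1930-06-01
$ dayspinner.monthhop n=-6
= 1929-12-01


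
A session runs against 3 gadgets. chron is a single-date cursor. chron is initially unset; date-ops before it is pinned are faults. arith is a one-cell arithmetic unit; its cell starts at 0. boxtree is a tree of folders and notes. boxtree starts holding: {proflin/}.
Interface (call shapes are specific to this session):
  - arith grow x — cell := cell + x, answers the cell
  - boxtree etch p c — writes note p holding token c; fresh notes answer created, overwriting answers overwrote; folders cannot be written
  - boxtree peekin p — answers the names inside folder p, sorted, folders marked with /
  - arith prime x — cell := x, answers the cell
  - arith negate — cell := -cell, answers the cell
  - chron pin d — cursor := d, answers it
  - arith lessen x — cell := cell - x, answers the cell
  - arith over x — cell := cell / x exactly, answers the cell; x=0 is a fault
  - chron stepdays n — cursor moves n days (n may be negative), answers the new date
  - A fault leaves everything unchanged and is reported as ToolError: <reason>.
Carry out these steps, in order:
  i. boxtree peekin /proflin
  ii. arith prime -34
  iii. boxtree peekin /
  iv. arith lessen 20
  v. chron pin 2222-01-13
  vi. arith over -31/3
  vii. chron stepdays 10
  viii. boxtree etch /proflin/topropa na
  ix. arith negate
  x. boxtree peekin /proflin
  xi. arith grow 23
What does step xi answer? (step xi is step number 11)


# 1. boxtree peekin(/proflin) -> []
# 2. arith prime(-34) -> -34
# 3. boxtree peekin(/) -> [proflin/]
# 4. arith lessen(20) -> -54
# 5. chron pin(2222-01-13) -> 2222-01-13
# 6. arith over(-31/3) -> 162/31
# 7. chron stepdays(10) -> 2222-01-23
# 8. boxtree etch(/proflin/topropa, na) -> created
# 9. arith negate() -> -162/31
# 10. boxtree peekin(/proflin) -> [topropa]
# 11. arith grow(23) -> 551/31

Answer: 551/31


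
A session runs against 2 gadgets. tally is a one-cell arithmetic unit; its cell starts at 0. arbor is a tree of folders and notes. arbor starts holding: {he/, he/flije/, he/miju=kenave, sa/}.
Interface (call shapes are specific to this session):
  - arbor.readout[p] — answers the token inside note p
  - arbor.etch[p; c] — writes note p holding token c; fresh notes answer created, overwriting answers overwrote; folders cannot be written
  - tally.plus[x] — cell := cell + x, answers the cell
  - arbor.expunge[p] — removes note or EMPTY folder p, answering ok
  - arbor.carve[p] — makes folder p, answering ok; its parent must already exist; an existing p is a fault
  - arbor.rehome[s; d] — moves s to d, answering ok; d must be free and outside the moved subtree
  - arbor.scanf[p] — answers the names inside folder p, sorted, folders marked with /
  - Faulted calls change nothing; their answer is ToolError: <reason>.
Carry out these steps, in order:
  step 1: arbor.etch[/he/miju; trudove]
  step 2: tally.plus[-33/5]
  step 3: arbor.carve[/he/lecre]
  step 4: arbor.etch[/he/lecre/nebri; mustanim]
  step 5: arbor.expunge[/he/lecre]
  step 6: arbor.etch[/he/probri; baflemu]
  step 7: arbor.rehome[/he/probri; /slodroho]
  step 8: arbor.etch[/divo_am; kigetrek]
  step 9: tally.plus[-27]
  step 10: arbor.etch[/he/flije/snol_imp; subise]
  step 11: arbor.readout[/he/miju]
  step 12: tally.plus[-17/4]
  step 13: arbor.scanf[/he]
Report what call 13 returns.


Answer: [flije/, lecre/, miju]

Derivation:
==> etch(p→/he/miju, c→trudove)
<== overwrote
==> plus(x→-33/5)
<== -33/5
==> carve(p→/he/lecre)
<== ok
==> etch(p→/he/lecre/nebri, c→mustanim)
<== created
==> expunge(p→/he/lecre)
<== ToolError: not empty
==> etch(p→/he/probri, c→baflemu)
<== created
==> rehome(s→/he/probri, d→/slodroho)
<== ok
==> etch(p→/divo_am, c→kigetrek)
<== created
==> plus(x→-27)
<== -168/5
==> etch(p→/he/flije/snol_imp, c→subise)
<== created
==> readout(p→/he/miju)
<== trudove
==> plus(x→-17/4)
<== -757/20
==> scanf(p→/he)
<== [flije/, lecre/, miju]


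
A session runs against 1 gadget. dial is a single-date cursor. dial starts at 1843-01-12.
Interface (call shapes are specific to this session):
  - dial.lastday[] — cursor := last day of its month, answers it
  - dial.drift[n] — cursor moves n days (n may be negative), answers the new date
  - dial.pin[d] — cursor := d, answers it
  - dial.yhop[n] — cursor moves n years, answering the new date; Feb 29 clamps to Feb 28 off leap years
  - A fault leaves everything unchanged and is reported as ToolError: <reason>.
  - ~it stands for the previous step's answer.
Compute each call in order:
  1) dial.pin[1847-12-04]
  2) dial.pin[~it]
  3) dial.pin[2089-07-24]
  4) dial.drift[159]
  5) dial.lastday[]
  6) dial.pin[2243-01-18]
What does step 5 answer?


→ dial.pin(d→1847-12-04)
← 1847-12-04
→ dial.pin(d→~it)
← 1847-12-04
→ dial.pin(d→2089-07-24)
← 2089-07-24
→ dial.drift(n→159)
← 2089-12-30
→ dial.lastday()
← 2089-12-31
→ dial.pin(d→2243-01-18)
← 2243-01-18

Answer: 2089-12-31


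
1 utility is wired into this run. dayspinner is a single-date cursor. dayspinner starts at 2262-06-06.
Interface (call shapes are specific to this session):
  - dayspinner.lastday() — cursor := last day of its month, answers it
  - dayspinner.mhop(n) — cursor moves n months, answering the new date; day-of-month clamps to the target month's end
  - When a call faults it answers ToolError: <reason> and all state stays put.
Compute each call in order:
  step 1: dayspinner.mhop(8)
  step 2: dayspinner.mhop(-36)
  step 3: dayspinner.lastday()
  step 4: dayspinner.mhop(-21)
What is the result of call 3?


Answer: 2260-02-29

Derivation:
> dayspinner.mhop n: 8
[out] 2263-02-06
> dayspinner.mhop n: -36
[out] 2260-02-06
> dayspinner.lastday
[out] 2260-02-29
> dayspinner.mhop n: -21
[out] 2258-05-29


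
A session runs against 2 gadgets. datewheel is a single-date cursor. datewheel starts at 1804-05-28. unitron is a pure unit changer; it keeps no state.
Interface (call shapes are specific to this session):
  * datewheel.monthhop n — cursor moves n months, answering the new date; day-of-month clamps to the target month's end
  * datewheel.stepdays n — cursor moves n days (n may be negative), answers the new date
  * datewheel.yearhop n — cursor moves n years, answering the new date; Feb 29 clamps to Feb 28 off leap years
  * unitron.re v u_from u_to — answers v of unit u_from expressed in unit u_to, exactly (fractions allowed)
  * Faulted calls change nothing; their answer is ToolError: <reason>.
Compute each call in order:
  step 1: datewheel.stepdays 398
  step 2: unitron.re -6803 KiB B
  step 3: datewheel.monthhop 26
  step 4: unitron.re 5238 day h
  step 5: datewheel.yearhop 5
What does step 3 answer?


Answer: 1807-08-30

Derivation:
→ datewheel.stepdays(n: 398)
← 1805-06-30
→ unitron.re(v: -6803, u_from: KiB, u_to: B)
← -6966272
→ datewheel.monthhop(n: 26)
← 1807-08-30
→ unitron.re(v: 5238, u_from: day, u_to: h)
← 125712
→ datewheel.yearhop(n: 5)
← 1812-08-30


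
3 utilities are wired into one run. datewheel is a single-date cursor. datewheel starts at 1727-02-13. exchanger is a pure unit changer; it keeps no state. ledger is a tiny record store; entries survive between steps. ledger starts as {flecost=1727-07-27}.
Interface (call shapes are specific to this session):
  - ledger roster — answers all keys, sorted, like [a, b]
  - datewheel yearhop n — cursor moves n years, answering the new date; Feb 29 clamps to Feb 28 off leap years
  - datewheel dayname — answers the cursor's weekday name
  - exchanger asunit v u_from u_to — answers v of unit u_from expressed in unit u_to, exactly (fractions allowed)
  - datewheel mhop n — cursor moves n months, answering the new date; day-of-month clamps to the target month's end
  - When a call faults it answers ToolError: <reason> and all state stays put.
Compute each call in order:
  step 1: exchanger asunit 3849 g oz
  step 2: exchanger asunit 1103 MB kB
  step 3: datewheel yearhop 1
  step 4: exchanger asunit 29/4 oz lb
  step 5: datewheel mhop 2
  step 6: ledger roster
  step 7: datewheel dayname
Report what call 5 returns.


% exchanger asunit 3849 g oz
:: 6158400000/45359237
% exchanger asunit 1103 MB kB
:: 1103000
% datewheel yearhop 1
:: 1728-02-13
% exchanger asunit 29/4 oz lb
:: 29/64
% datewheel mhop 2
:: 1728-04-13
% ledger roster
:: [flecost]
% datewheel dayname
:: Tuesday

Answer: 1728-04-13


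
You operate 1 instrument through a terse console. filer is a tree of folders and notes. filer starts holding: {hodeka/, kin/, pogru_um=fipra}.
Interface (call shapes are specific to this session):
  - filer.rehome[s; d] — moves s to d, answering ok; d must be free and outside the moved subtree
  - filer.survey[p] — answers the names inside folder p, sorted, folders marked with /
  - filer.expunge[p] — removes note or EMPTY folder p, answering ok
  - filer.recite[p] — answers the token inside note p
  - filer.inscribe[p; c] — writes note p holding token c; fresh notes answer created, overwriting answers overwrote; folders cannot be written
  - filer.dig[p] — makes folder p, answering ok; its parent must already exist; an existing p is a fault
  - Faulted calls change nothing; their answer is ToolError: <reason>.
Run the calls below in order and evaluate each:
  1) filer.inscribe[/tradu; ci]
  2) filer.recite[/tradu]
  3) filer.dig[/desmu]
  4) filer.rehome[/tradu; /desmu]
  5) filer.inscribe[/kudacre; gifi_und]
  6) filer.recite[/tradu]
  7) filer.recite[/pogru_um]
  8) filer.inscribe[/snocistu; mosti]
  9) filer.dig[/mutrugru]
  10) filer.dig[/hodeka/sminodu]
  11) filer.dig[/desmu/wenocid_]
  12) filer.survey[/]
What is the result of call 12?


Answer: [desmu/, hodeka/, kin/, kudacre, mutrugru/, pogru_um, snocistu, tradu]

Derivation:
·→ filer.inscribe(p=/tradu, c=ci)
·← created
·→ filer.recite(p=/tradu)
·← ci
·→ filer.dig(p=/desmu)
·← ok
·→ filer.rehome(s=/tradu, d=/desmu)
·← ToolError: exists
·→ filer.inscribe(p=/kudacre, c=gifi_und)
·← created
·→ filer.recite(p=/tradu)
·← ci
·→ filer.recite(p=/pogru_um)
·← fipra
·→ filer.inscribe(p=/snocistu, c=mosti)
·← created
·→ filer.dig(p=/mutrugru)
·← ok
·→ filer.dig(p=/hodeka/sminodu)
·← ok
·→ filer.dig(p=/desmu/wenocid_)
·← ok
·→ filer.survey(p=/)
·← [desmu/, hodeka/, kin/, kudacre, mutrugru/, pogru_um, snocistu, tradu]


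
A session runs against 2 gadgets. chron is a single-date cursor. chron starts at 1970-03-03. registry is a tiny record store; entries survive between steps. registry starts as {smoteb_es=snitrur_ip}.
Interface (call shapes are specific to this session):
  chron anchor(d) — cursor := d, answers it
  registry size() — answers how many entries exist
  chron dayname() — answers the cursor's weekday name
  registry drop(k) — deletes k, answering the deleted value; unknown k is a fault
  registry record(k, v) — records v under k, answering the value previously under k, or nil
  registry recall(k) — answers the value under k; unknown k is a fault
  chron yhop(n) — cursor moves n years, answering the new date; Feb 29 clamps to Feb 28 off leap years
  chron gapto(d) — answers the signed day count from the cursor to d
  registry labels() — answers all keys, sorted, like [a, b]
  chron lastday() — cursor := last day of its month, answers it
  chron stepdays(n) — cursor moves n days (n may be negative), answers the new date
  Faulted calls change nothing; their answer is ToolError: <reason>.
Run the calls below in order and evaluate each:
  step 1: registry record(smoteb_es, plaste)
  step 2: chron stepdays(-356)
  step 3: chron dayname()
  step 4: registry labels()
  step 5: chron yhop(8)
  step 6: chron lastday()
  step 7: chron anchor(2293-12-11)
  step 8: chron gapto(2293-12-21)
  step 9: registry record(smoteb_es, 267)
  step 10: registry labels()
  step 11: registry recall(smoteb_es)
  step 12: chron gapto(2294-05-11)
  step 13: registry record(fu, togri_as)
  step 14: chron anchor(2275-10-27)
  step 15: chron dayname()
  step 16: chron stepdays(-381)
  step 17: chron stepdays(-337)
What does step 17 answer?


>> registry record(k=smoteb_es, v=plaste)
<< snitrur_ip
>> chron stepdays(n=-356)
<< 1969-03-12
>> chron dayname()
<< Wednesday
>> registry labels()
<< [smoteb_es]
>> chron yhop(n=8)
<< 1977-03-12
>> chron lastday()
<< 1977-03-31
>> chron anchor(d=2293-12-11)
<< 2293-12-11
>> chron gapto(d=2293-12-21)
<< 10
>> registry record(k=smoteb_es, v=267)
<< plaste
>> registry labels()
<< [smoteb_es]
>> registry recall(k=smoteb_es)
<< 267
>> chron gapto(d=2294-05-11)
<< 151
>> registry record(k=fu, v=togri_as)
<< nil
>> chron anchor(d=2275-10-27)
<< 2275-10-27
>> chron dayname()
<< Wednesday
>> chron stepdays(n=-381)
<< 2274-10-11
>> chron stepdays(n=-337)
<< 2273-11-08

Answer: 2273-11-08


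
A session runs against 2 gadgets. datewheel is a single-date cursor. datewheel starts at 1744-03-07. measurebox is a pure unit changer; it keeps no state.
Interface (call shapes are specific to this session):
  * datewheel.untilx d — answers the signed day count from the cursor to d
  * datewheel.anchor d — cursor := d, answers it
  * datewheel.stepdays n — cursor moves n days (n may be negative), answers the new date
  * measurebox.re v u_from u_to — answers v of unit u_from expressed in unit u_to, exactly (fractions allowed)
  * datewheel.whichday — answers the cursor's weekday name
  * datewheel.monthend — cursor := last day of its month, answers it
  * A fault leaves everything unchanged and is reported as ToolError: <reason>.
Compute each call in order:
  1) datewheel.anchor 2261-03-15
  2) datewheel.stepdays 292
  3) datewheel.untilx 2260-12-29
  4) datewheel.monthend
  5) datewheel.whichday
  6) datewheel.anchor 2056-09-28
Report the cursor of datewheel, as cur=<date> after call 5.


> datewheel.anchor 2261-03-15
= 2261-03-15
> datewheel.stepdays 292
= 2262-01-01
> datewheel.untilx 2260-12-29
= -368
> datewheel.monthend
= 2262-01-31
> datewheel.whichday
= Friday
> datewheel.anchor 2056-09-28
= 2056-09-28

Answer: cur=2262-01-31


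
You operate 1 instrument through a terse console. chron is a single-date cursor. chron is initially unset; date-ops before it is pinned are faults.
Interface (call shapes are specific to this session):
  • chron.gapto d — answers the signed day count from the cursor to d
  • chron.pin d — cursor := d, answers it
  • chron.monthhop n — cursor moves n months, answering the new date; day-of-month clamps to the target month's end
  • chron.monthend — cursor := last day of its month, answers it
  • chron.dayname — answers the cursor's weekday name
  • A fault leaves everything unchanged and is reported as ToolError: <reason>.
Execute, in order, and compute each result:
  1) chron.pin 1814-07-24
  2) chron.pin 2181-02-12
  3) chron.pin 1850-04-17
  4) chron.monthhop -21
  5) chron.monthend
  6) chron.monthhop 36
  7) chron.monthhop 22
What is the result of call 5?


> chron.pin d='1814-07-24'
[out] 1814-07-24
> chron.pin d='2181-02-12'
[out] 2181-02-12
> chron.pin d='1850-04-17'
[out] 1850-04-17
> chron.monthhop n='-21'
[out] 1848-07-17
> chron.monthend
[out] 1848-07-31
> chron.monthhop n='36'
[out] 1851-07-31
> chron.monthhop n='22'
[out] 1853-05-31

Answer: 1848-07-31


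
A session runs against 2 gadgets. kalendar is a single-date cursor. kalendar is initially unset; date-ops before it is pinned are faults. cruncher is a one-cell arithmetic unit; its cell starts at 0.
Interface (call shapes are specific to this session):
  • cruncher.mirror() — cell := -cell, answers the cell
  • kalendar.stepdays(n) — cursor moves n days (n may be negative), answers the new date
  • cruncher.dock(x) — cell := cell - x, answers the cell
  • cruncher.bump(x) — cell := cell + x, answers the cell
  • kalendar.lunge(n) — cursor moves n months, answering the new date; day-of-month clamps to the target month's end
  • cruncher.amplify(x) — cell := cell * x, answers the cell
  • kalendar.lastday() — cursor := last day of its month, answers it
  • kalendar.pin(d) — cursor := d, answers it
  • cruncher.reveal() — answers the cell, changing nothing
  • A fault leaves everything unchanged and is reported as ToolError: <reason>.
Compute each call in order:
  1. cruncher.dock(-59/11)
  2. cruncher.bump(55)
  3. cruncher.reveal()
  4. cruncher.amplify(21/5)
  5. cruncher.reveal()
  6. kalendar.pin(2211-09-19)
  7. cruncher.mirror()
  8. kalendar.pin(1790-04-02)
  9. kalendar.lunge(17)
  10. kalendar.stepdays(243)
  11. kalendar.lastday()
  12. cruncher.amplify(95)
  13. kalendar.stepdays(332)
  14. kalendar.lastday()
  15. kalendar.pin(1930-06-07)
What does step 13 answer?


Answer: 1793-04-28

Derivation:
Calling cruncher.dock(x=-59/11), which returns 59/11.
Next I call cruncher.bump(x=55), and observe 664/11.
Next I call cruncher.reveal(): 664/11.
Now I run cruncher.amplify(x=21/5), and see 13944/55.
I call cruncher.reveal, which returns 13944/55.
I call kalendar.pin(d=2211-09-19), yielding 2211-09-19.
Now I run cruncher.mirror, — result: -13944/55.
Then kalendar.pin(d=1790-04-02): 1790-04-02.
Then kalendar.lunge(n=17), and observe 1791-09-02.
I call kalendar.stepdays(n=243), giving 1792-05-02.
I run kalendar.lastday, and see 1792-05-31.
I try cruncher.amplify(x=95), and see -264936/11.
Next I call kalendar.stepdays(n=332), → 1793-04-28.
Now I run kalendar.lastday, giving 1793-04-30.
I run kalendar.pin(d=1930-06-07), → 1930-06-07.


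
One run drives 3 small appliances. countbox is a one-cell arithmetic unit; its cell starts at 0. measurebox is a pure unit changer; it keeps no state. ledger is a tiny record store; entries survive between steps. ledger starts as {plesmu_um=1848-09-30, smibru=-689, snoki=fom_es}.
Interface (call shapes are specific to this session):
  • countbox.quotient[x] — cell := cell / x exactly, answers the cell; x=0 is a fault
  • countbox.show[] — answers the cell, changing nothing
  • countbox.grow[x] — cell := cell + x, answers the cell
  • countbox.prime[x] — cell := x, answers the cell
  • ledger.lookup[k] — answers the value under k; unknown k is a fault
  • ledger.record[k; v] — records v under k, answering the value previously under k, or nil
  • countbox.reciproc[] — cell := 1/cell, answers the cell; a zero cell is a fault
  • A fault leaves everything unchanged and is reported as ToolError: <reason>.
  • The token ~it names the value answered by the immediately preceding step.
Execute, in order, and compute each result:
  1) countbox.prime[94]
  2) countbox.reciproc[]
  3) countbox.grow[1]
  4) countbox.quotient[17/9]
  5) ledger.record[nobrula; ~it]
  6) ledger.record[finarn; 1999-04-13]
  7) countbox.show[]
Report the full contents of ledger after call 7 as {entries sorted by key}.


~$ countbox.prime 94
:: 94
~$ countbox.reciproc
:: 1/94
~$ countbox.grow 1
:: 95/94
~$ countbox.quotient 17/9
:: 855/1598
~$ ledger.record nobrula ~it
:: nil
~$ ledger.record finarn 1999-04-13
:: nil
~$ countbox.show
:: 855/1598

Answer: {finarn=1999-04-13, nobrula=855/1598, plesmu_um=1848-09-30, smibru=-689, snoki=fom_es}


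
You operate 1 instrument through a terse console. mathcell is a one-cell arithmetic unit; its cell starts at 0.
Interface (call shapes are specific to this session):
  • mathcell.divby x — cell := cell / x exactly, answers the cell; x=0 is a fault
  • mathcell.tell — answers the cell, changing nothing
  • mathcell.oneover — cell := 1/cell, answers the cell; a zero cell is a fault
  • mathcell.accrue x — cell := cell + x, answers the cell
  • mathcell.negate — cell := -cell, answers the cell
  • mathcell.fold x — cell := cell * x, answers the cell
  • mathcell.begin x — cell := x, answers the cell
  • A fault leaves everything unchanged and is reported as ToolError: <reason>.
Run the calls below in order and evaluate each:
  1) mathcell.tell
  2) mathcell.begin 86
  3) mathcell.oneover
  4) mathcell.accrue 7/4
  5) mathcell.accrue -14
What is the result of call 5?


Answer: -2105/172

Derivation:
;; tell() ~> 0
;; begin(x='86') ~> 86
;; oneover() ~> 1/86
;; accrue(x='7/4') ~> 303/172
;; accrue(x='-14') ~> -2105/172


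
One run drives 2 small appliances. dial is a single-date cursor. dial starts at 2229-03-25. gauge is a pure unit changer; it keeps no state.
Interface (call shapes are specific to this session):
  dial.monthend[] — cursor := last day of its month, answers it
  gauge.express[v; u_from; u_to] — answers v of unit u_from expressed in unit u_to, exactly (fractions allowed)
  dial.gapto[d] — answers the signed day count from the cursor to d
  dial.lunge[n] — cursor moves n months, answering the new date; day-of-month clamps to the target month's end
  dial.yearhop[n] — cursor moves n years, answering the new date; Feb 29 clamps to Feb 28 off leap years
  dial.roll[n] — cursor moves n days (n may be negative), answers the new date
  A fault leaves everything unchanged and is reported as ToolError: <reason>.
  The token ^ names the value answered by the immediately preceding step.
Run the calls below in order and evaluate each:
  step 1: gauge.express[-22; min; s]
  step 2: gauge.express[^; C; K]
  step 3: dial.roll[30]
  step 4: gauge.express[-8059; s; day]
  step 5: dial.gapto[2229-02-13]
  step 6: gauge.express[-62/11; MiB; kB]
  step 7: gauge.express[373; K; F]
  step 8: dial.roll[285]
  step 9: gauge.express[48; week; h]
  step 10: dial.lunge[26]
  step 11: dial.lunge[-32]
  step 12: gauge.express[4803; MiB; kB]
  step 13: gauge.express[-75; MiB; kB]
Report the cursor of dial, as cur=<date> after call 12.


Now I run gauge.express using v: -22, u_from: min, u_to: s, which returns -1320.
I invoke gauge.express using v: ^, u_from: C, u_to: K, and see -20937/20.
Using dial.roll using n: 30, — result: 2229-04-24.
I use gauge.express using v: -8059, u_from: s, u_to: day, giving -8059/86400.
I use dial.gapto using d: 2229-02-13, giving -70.
Next I call gauge.express using v: -62/11, u_from: MiB, u_to: kB, giving -8126464/1375.
I try gauge.express using v: 373, u_from: K, u_to: F, yielding 21173/100.
I run dial.roll using n: 285, which returns 2230-02-03.
Invoking gauge.express using v: 48, u_from: week, u_to: h, and see 8064.
Invoking dial.lunge using n: 26, which returns 2232-04-03.
Next I call dial.lunge using n: -32, → 2229-08-03.
I run gauge.express using v: 4803, u_from: MiB, u_to: kB, which returns 629538816/125.
Using gauge.express using v: -75, u_from: MiB, u_to: kB, and get -393216/5.

Answer: cur=2229-08-03


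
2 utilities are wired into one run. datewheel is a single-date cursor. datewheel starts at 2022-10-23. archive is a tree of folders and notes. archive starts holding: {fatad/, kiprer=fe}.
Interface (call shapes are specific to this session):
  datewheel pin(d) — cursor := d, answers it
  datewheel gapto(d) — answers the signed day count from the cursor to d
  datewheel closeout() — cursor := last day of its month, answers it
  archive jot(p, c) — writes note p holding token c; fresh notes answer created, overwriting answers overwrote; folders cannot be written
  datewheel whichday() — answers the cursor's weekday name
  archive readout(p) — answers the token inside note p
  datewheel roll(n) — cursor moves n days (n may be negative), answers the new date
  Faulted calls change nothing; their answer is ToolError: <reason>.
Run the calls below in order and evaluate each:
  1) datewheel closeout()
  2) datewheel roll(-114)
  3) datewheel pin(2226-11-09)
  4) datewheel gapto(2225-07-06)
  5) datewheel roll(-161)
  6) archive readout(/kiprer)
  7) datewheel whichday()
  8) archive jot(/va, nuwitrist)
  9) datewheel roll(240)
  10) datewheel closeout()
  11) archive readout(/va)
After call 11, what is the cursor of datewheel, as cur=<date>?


Answer: cur=2227-01-31

Derivation:
>>> datewheel closeout
[out] 2022-10-31
>>> datewheel roll n='-114'
[out] 2022-07-09
>>> datewheel pin d='2226-11-09'
[out] 2226-11-09
>>> datewheel gapto d='2225-07-06'
[out] -491
>>> datewheel roll n='-161'
[out] 2226-06-01
>>> archive readout p='/kiprer'
[out] fe
>>> datewheel whichday
[out] Thursday
>>> archive jot p='/va' c='nuwitrist'
[out] created
>>> datewheel roll n='240'
[out] 2227-01-27
>>> datewheel closeout
[out] 2227-01-31
>>> archive readout p='/va'
[out] nuwitrist
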